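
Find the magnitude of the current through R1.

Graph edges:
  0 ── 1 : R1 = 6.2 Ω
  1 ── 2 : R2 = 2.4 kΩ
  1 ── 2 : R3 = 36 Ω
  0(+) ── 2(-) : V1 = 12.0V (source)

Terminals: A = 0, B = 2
Nodal analysis, taking node 2 as the 0 V reference.
Source V1 fixes V_0 = 12 V.
KCL at each unknown node (sum of currents leaving = 0; resistances in Ω):
  Node 1: (V_1 - 12)/6.2 + (V_1 - 0)/2400 + (V_1 - 0)/36 = 0
Collecting terms: 0.1895 × V_1 = 1.935  =>  V_1 = 10.21 V
I_R1 = (V_0 - V_1)/R1 = (12 - 10.21)/6.2 = 0.288 A
|I_R1| = 0.288 A

Final answer: |I_R1| = 0.288 A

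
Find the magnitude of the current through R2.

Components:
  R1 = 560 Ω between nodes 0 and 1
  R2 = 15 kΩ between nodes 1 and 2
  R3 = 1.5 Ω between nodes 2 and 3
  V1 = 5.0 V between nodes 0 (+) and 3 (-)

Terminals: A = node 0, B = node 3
Nodal analysis, taking node 3 as the 0 V reference.
Source V1 fixes V_0 = 5 V.
KCL at each unknown node (sum of currents leaving = 0; resistances in Ω):
  Node 1: (V_1 - 5)/560 + (V_1 - V_2)/15000 = 0
  Node 2: (V_2 - V_1)/15000 + (V_2 - 0)/1.5 = 0
Collecting terms (coefficients in siemens):
  0.001852·V_1 - 0.00006667·V_2 = 0.008929
  0.6667·V_2 - 0.00006667·V_1 = 0
Determinant D = (0.001852)(0.6667) - (-0.00006667)(-0.00006667) = 0.001235
V_1 = [(0.008929)(0.6667) - (-0.00006667)(0)]/D = 4.82 V
V_2 = [(0.001852)(0) - (0.008929)(-0.00006667)]/D = 0.000482 V
I_R2 = (V_1 - V_2)/R2 = (4.82 - 0.000482)/15000 = 0.0003213 A
|I_R2| = 0.0003213 A

Final answer: |I_R2| = 0.0003213 A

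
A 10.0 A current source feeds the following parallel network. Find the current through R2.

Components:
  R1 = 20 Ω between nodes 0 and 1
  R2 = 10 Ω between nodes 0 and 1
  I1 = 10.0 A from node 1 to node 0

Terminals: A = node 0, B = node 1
All resistors sit directly between nodes 0 and 1, so they are in parallel and share one voltage V; the full source current 10 A splits among them.
1/R_par = 1/20 + 1/10 = 0.15 S  =>  R_par = 6.667 Ω
V = I × R_par = 10 × 6.667 = 66.67 V
I_R2 = V/R2 = 66.67/10 = 6.667 A

Final answer: 6.667 A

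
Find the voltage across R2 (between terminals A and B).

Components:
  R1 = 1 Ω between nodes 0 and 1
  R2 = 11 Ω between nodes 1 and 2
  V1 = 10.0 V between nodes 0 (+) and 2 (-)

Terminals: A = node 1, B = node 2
R1 and R2 are in series across V1 (node 0 → node 1 → node 2), and the output A–B is taken across R2, so this is a voltage divider.
Series current: I = V1/(R1 + R2) = 10/(1 + 11) = 10/12 = 0.8333 A
V_R2 = I × R2 = V1 × R2/(R1 + R2) = 10 × 11/12 = 9.167 V

Final answer: 9.167 V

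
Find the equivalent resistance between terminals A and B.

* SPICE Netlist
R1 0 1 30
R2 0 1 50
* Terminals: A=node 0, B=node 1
Reduce the network between node 0 (A) and node 1 (B) by series/parallel combination:
  Rp1 = R1 ‖ R2 (parallel, both between nodes 0 and 1) = 1/(1/30 + 1/50) = 18.75 Ω
R_eq = 18.75 Ω

Final answer: 18.75 Ω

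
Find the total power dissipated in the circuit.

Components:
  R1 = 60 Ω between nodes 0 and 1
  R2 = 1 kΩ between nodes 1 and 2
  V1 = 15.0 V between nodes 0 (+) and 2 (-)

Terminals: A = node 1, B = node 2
Nodal analysis, taking node 2 as the 0 V reference.
Source V1 fixes V_0 = 15 V.
KCL at each unknown node (sum of currents leaving = 0; resistances in Ω):
  Node 1: (V_1 - 15)/60 + (V_1 - 0)/1000 = 0
Collecting terms: 0.01767 × V_1 = 0.25  =>  V_1 = 14.15 V
Power in each resistor, P = (ΔV)²/R:
  P_R1 = (15 - 14.15)²/60 = 0.01201 W
  P_R2 = (14.15 - 0)²/1000 = 0.2002 W
P_total = P_R1 + P_R2 = 0.2123 W

Final answer: 0.2123 W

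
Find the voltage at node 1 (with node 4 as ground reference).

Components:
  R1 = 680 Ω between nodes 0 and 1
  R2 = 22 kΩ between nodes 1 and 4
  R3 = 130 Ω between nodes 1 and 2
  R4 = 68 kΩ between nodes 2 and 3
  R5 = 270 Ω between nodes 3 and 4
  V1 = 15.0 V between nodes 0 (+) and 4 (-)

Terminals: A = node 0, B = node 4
Nodal analysis, taking node 4 as the 0 V reference.
Source V1 fixes V_0 = 15 V.
KCL at each unknown node (sum of currents leaving = 0; resistances in Ω):
  Node 1: (V_1 - 15)/680 + (V_1 - 0)/22000 + (V_1 - V_2)/130 = 0
  Node 2: (V_2 - V_1)/130 + (V_2 - V_3)/68000 = 0
  Node 3: (V_3 - V_2)/68000 + (V_3 - 0)/270 = 0
Collecting terms (coefficients in siemens):
  0.009208·V_1 - 0.007692·V_2 = 0.02206
  0.007707·V_2 - 0.007692·V_1 - 0.00001471·V_3 = 0
  0.003718·V_3 - 0.00001471·V_2 = 0
Solving these 3 simultaneous equations (Gaussian elimination) gives:
  V_1 = 14.41 V, V_2 = 14.38 V, V_3 = 0.05689 V
The requested potential is V_1 = 14.41 V.

Final answer: V_1 = 14.41 V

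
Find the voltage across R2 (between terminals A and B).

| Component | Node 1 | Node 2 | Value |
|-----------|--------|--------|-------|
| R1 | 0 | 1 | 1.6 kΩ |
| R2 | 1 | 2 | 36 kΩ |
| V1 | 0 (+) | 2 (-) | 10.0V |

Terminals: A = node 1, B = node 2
R1 and R2 are in series across V1 (node 0 → node 1 → node 2), and the output A–B is taken across R2, so this is a voltage divider.
Series current: I = V1/(R1 + R2) = 10/(1600 + 36000) = 10/37600 = 0.000266 A
V_R2 = I × R2 = V1 × R2/(R1 + R2) = 10 × 36000/37600 = 9.574 V

Final answer: 9.574 V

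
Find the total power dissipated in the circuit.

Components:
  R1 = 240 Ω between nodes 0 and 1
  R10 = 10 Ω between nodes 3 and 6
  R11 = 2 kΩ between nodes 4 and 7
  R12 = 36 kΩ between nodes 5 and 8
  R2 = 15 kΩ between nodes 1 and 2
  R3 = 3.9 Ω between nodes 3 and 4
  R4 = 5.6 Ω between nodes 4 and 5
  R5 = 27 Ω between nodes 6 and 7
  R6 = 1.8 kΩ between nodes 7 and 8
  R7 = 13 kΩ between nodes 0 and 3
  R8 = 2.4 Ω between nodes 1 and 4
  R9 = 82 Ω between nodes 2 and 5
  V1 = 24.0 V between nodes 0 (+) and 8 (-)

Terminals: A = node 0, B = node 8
Nodal analysis, taking node 8 as the 0 V reference.
Source V1 fixes V_0 = 24 V.
KCL at each unknown node (sum of currents leaving = 0; resistances in Ω):
  Node 1: (V_1 - 24)/240 + (V_1 - V_2)/15000 + (V_1 - V_4)/2.4 = 0
  Node 2: (V_2 - V_1)/15000 + (V_2 - V_5)/82 = 0
  Node 3: (V_3 - V_4)/3.9 + (V_3 - 24)/13000 + (V_3 - V_6)/10 = 0
  Node 4: (V_4 - V_3)/3.9 + (V_4 - V_5)/5.6 + (V_4 - V_1)/2.4 + (V_4 - V_7)/2000 = 0
  Node 5: (V_5 - V_4)/5.6 + (V_5 - V_2)/82 + (V_5 - 0)/36000 = 0
  Node 6: (V_6 - V_7)/27 + (V_6 - V_3)/10 = 0
  Node 7: (V_7 - V_6)/27 + (V_7 - 0)/1800 + (V_7 - V_4)/2000 = 0
Collecting terms (coefficients in siemens):
  0.4209·V_1 - 0.00006667·V_2 - 0.4167·V_4 = 0.1
  0.01226·V_2 - 0.00006667·V_1 - 0.0122·V_5 = 0
  0.3565·V_3 - 0.2564·V_4 - 0.1·V_6 = 0.001846
  0.8521·V_4 - 0.4167·V_1 - 0.2564·V_3 - 0.1786·V_5 - 0.0005·V_7 = 0
  0.1908·V_5 - 0.0122·V_2 - 0.1786·V_4 = 0
  0.137·V_6 - 0.1·V_3 - 0.03704·V_7 = 0
  0.03809·V_7 - 0.0005·V_4 - 0.03704·V_6 = 0
Solving these 7 simultaneous equations (Gaussian elimination) gives:
  V_1 = 21.16 V, V_2 = 21.13 V, V_3 = 21.09 V, V_4 = 21.13 V
  V_5 = 21.13 V, V_6 = 20.97 V, V_7 = 20.67 V
Power in each resistor, P = (ΔV)²/R:
  P_R1 = (24 - 21.16)²/240 = 0.03368 W
  P_R2 = (21.16 - 21.13)²/15000 = 0.00000006626 W
  P_R3 = (21.09 - 21.13)²/3.9 = 0.0004744 W
  P_R4 = (21.13 - 21.13)²/5.6 = 0.000001915 W
  P_R5 = (20.97 - 20.67)²/27 = 0.003419 W
  P_R6 = (20.67 - 0)²/1800 = 0.2373 W
  P_R7 = (24 - 21.09)²/13000 = 0.0006534 W
  P_R8 = (21.16 - 21.13)²/2.4 = 0.0003366 W
  P_R9 = (21.13 - 21.13)²/82 = 0.0000000003622 W
  P_R10 = (21.09 - 20.97)²/10 = 0.001266 W
  P_R11 = (21.13 - 20.67)²/2000 = 0.0001055 W
  P_R12 = (21.13 - 0)²/36000 = 0.0124 W
P_total = P_R1 + P_R2 + P_R3 + P_R4 + P_R5 + P_R6 + P_R7 + P_R8 + P_R9 + P_R10 + P_R11 + P_R12 = 0.2897 W

Final answer: 0.2897 W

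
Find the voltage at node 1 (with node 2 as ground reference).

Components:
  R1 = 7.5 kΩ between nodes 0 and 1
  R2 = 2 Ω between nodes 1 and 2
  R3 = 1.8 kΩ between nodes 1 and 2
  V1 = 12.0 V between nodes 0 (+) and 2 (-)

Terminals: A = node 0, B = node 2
Nodal analysis, taking node 2 as the 0 V reference.
Source V1 fixes V_0 = 12 V.
KCL at each unknown node (sum of currents leaving = 0; resistances in Ω):
  Node 1: (V_1 - 12)/7500 + (V_1 - 0)/2 + (V_1 - 0)/1800 = 0
Collecting terms: 0.5007 × V_1 = 0.0016  =>  V_1 = 0.003196 V
The requested potential is V_1 = 0.003196 V.

Final answer: V_1 = 0.003196 V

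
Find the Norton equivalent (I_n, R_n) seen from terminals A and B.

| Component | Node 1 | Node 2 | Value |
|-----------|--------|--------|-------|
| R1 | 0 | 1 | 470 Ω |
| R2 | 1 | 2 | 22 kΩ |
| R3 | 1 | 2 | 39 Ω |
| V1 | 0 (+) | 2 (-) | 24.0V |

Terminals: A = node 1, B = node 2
Find the Thévenin equivalent first; then I_n = V_th/R_th and R_n = R_th.
Step 1 — V_th is the open-circuit voltage V_A - V_B (nothing connected across the terminals).
Nodal analysis, taking node 2 as the 0 V reference.
Source V1 fixes V_0 = 24 V.
KCL at each unknown node (sum of currents leaving = 0; resistances in Ω):
  Node 1: (V_1 - 24)/470 + (V_1 - 0)/22000 + (V_1 - 0)/39 = 0
Collecting terms: 0.02781 × V_1 = 0.05106  =>  V_1 = 1.836 V
V_th = V_1 - V_2 = 1.836 - 0 = 1.836 V
Step 2 — R_th: zero the source — replace V1 by a short circuit (node 2 merges into node 0) — and find the resistance seen between A (node 1) and B (node 0).
Reduce the network between node 1 (A) and node 0 (B) by series/parallel combination:
  Rp1 = R1 ‖ R2 ‖ R3 (parallel, all between nodes 0 and 1) = 1/(1/470 + 1/22000 + 1/39) = 35.95 Ω
R_th = 35.95 Ω
I_n = V_th/R_th = 1.836/35.95 = 0.05106 A, and R_n = R_th = 35.95 Ω

Final answer: I_n = 0.05106 A, R_n = 35.95 Ω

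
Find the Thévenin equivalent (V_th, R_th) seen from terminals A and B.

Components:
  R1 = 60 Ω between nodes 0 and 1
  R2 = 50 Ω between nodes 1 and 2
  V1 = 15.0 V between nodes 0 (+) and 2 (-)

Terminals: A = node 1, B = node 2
Step 1 — V_th is the open-circuit voltage V_A - V_B (nothing connected across the terminals).
Nodal analysis, taking node 2 as the 0 V reference.
Source V1 fixes V_0 = 15 V.
KCL at each unknown node (sum of currents leaving = 0; resistances in Ω):
  Node 1: (V_1 - 15)/60 + (V_1 - 0)/50 = 0
Collecting terms: 0.03667 × V_1 = 0.25  =>  V_1 = 6.818 V
V_th = V_1 - V_2 = 6.818 - 0 = 6.818 V
Step 2 — R_th: zero the source — replace V1 by a short circuit (node 2 merges into node 0) — and find the resistance seen between A (node 1) and B (node 0).
Reduce the network between node 1 (A) and node 0 (B) by series/parallel combination:
  Rp1 = R1 ‖ R2 (parallel, both between nodes 0 and 1) = 1/(1/60 + 1/50) = 27.27 Ω
R_th = 27.27 Ω

Final answer: V_th = 6.818 V, R_th = 27.27 Ω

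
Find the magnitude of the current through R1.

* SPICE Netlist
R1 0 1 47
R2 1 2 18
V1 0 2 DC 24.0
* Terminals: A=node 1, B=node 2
Nodal analysis, taking node 2 as the 0 V reference.
Source V1 fixes V_0 = 24 V.
KCL at each unknown node (sum of currents leaving = 0; resistances in Ω):
  Node 1: (V_1 - 24)/47 + (V_1 - 0)/18 = 0
Collecting terms: 0.07683 × V_1 = 0.5106  =>  V_1 = 6.646 V
I_R1 = (V_0 - V_1)/R1 = (24 - 6.646)/47 = 0.3692 A
|I_R1| = 0.3692 A

Final answer: |I_R1| = 0.3692 A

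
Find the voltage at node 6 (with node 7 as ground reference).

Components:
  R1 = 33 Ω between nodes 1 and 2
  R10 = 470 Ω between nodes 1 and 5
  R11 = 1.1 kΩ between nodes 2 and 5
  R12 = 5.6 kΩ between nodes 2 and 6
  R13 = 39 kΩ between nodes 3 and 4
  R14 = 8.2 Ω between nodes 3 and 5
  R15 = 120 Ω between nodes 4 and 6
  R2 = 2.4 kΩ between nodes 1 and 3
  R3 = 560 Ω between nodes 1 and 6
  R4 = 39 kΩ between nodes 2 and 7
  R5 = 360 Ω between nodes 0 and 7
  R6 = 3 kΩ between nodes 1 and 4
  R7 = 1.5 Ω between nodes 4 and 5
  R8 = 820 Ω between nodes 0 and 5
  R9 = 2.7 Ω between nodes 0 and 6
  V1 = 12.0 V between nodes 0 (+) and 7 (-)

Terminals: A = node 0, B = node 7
Nodal analysis, taking node 7 as the 0 V reference.
Source V1 fixes V_0 = 12 V.
KCL at each unknown node (sum of currents leaving = 0; resistances in Ω):
  Node 1: (V_1 - V_2)/33 + (V_1 - V_3)/2400 + (V_1 - V_6)/560 + (V_1 - V_4)/3000 + (V_1 - V_5)/470 = 0
  Node 2: (V_2 - V_1)/33 + (V_2 - 0)/39000 + (V_2 - V_5)/1100 + (V_2 - V_6)/5600 = 0
  Node 3: (V_3 - V_1)/2400 + (V_3 - V_4)/39000 + (V_3 - V_5)/8.2 = 0
  Node 4: (V_4 - V_1)/3000 + (V_4 - V_5)/1.5 + (V_4 - V_3)/39000 + (V_4 - V_6)/120 = 0
  Node 5: (V_5 - V_4)/1.5 + (V_5 - 12)/820 + (V_5 - V_1)/470 + (V_5 - V_2)/1100 + (V_5 - V_3)/8.2 = 0
  Node 6: (V_6 - V_1)/560 + (V_6 - 12)/2.7 + (V_6 - V_2)/5600 + (V_6 - V_4)/120 = 0
Collecting terms (coefficients in siemens):
  0.03497·V_1 - 0.0303·V_2 - 0.0004167·V_3 - 0.0003333·V_4 - 0.002128·V_5 - 0.001786·V_6 = 0
  0.03142·V_2 - 0.0303·V_1 - 0.0009091·V_5 - 0.0001786·V_6 = 0
  0.1224·V_3 - 0.0004167·V_1 - 0.00002564·V_4 - 0.122·V_5 = 0
  0.6754·V_4 - 0.0003333·V_1 - 0.00002564·V_3 - 0.6667·V_5 - 0.008333·V_6 = 0
  0.7929·V_5 - 0.002128·V_1 - 0.0009091·V_2 - 0.122·V_3 - 0.6667·V_4 = 0.01463
  0.3807·V_6 - 0.001786·V_1 - 0.0001786·V_2 - 0.008333·V_4 = 4.444
Solving these 6 simultaneous equations (Gaussian elimination) gives:
  V_1 = 11.94 V, V_2 = 11.93 V, V_3 = 11.98 V, V_4 = 11.98 V
  V_5 = 11.98 V, V_6 = 12 V
The requested potential is V_6 = 12 V.

Final answer: V_6 = 12 V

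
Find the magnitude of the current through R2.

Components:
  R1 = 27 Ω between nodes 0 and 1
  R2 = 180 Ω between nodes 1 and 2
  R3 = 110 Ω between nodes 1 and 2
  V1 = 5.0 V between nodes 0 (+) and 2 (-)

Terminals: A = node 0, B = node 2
Nodal analysis, taking node 2 as the 0 V reference.
Source V1 fixes V_0 = 5 V.
KCL at each unknown node (sum of currents leaving = 0; resistances in Ω):
  Node 1: (V_1 - 5)/27 + (V_1 - 0)/180 + (V_1 - 0)/110 = 0
Collecting terms: 0.05168 × V_1 = 0.1852  =>  V_1 = 3.583 V
I_R2 = (V_1 - V_2)/R2 = (3.583 - 0)/180 = 0.01991 A
|I_R2| = 0.01991 A

Final answer: |I_R2| = 0.01991 A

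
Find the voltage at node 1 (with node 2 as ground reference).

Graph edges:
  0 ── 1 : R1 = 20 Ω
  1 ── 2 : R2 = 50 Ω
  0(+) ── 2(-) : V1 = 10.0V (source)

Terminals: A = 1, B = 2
Nodal analysis, taking node 2 as the 0 V reference.
Source V1 fixes V_0 = 10 V.
KCL at each unknown node (sum of currents leaving = 0; resistances in Ω):
  Node 1: (V_1 - 10)/20 + (V_1 - 0)/50 = 0
Collecting terms: 0.07 × V_1 = 0.5  =>  V_1 = 7.143 V
The requested potential is V_1 = 7.143 V.

Final answer: V_1 = 7.143 V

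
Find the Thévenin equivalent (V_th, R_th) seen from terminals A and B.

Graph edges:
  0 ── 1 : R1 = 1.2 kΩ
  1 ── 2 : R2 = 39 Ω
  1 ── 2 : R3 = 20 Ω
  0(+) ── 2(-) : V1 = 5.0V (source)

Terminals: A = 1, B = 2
Step 1 — V_th is the open-circuit voltage V_A - V_B (nothing connected across the terminals).
Nodal analysis, taking node 2 as the 0 V reference.
Source V1 fixes V_0 = 5 V.
KCL at each unknown node (sum of currents leaving = 0; resistances in Ω):
  Node 1: (V_1 - 5)/1200 + (V_1 - 0)/39 + (V_1 - 0)/20 = 0
Collecting terms: 0.07647 × V_1 = 0.004167  =>  V_1 = 0.05448 V
V_th = V_1 - V_2 = 0.05448 - 0 = 0.05448 V
Step 2 — R_th: zero the source — replace V1 by a short circuit (node 2 merges into node 0) — and find the resistance seen between A (node 1) and B (node 0).
Reduce the network between node 1 (A) and node 0 (B) by series/parallel combination:
  Rp1 = R1 ‖ R2 ‖ R3 (parallel, all between nodes 0 and 1) = 1/(1/1200 + 1/39 + 1/20) = 13.08 Ω
R_th = 13.08 Ω

Final answer: V_th = 0.05448 V, R_th = 13.08 Ω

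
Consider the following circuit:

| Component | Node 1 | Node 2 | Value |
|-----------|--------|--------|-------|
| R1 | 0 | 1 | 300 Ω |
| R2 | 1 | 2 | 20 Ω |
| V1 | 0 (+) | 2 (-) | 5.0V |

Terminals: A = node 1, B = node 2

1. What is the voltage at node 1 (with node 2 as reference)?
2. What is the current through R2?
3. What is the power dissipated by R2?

Nodal analysis, taking node 2 as the 0 V reference.
Source V1 fixes V_0 = 5 V.
KCL at each unknown node (sum of currents leaving = 0; resistances in Ω):
  Node 1: (V_1 - 5)/300 + (V_1 - 0)/20 = 0
Collecting terms: 0.05333 × V_1 = 0.01667  =>  V_1 = 0.3125 V
Part 1:
  Read off the nodal solution: V_1 = 0.3125 V
Part 2:
  I_R2 = (V_1 - V_2)/R2 = (0.3125 - 0)/20 = 0.01562 A
  Magnitude: I_R2 = 0.01562 A
Part 3:
  I_R2 = (V_1 - V_2)/R2 = (0.3125 - 0)/20 = 0.01562 A
  P_R2 = I_R2² × R2 = (0.01562)² × 20 = 0.004883 W

Final answers:
1. V_1 = 0.3125 V
2. I_R2 = 0.01562 A
3. P_R2 = 0.004883 W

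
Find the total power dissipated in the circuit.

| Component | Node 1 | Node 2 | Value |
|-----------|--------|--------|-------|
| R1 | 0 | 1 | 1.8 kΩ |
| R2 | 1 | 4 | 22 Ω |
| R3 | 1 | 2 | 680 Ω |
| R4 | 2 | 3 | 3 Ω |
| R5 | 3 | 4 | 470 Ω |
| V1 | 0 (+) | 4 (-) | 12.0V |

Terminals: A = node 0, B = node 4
Nodal analysis, taking node 4 as the 0 V reference.
Source V1 fixes V_0 = 12 V.
KCL at each unknown node (sum of currents leaving = 0; resistances in Ω):
  Node 1: (V_1 - 12)/1800 + (V_1 - 0)/22 + (V_1 - V_2)/680 = 0
  Node 2: (V_2 - V_1)/680 + (V_2 - V_3)/3 = 0
  Node 3: (V_3 - V_2)/3 + (V_3 - 0)/470 = 0
Collecting terms (coefficients in siemens):
  0.04748·V_1 - 0.001471·V_2 = 0.006667
  0.3348·V_2 - 0.001471·V_1 - 0.3333·V_3 = 0
  0.3355·V_3 - 0.3333·V_2 = 0
Solving these 3 simultaneous equations (Gaussian elimination) gives:
  V_1 = 0.1422 V, V_2 = 0.05834 V, V_3 = 0.05797 V
Power in each resistor, P = (ΔV)²/R:
  P_R1 = (12 - 0.1422)²/1800 = 0.07812 W
  P_R2 = (0.1422 - 0)²/22 = 0.0009193 W
  P_R3 = (0.1422 - 0.05834)²/680 = 0.00001035 W
  P_R4 = (0.05834 - 0.05797)²/3 = 0.00000004564 W
  P_R5 = (0.05797 - 0)²/470 = 0.00000715 W
P_total = P_R1 + P_R2 + P_R3 + P_R4 + P_R5 = 0.07905 W

Final answer: 0.07905 W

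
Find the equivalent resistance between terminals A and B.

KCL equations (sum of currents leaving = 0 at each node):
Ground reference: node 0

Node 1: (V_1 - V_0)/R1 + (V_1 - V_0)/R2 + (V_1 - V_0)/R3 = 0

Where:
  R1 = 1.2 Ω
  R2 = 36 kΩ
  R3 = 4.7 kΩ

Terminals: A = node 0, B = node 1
Reduce the network between node 0 (A) and node 1 (B) by series/parallel combination:
  Rp1 = R1 ‖ R2 ‖ R3 (parallel, all between nodes 0 and 1) = 1/(1/1.2 + 1/36000 + 1/4700) = 1.2 Ω
R_eq = 1.2 Ω

Final answer: 1.2 Ω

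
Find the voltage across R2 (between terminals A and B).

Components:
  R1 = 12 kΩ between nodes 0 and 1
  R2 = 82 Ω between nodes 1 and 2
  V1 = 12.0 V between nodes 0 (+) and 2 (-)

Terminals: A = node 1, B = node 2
R1 and R2 are in series across V1 (node 0 → node 1 → node 2), and the output A–B is taken across R2, so this is a voltage divider.
Series current: I = V1/(R1 + R2) = 12/(12000 + 82) = 12/12080 = 0.0009932 A
V_R2 = I × R2 = V1 × R2/(R1 + R2) = 12 × 82/12080 = 0.08144 V

Final answer: 0.08144 V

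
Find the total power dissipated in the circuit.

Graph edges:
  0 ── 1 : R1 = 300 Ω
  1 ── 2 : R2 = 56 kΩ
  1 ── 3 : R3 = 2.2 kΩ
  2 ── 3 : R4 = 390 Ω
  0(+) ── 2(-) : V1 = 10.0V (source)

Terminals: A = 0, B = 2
Nodal analysis, taking node 2 as the 0 V reference.
Source V1 fixes V_0 = 10 V.
KCL at each unknown node (sum of currents leaving = 0; resistances in Ω):
  Node 1: (V_1 - 10)/300 + (V_1 - 0)/56000 + (V_1 - V_3)/2200 = 0
  Node 3: (V_3 - V_1)/2200 + (V_3 - 0)/390 = 0
Collecting terms (coefficients in siemens):
  0.003806·V_1 - 0.0004545·V_3 = 0.03333
  0.003019·V_3 - 0.0004545·V_1 = 0
Determinant D = (0.003806)(0.003019) - (-0.0004545)(-0.0004545) = 0.00001128
V_1 = [(0.03333)(0.003019) - (-0.0004545)(0)]/D = 8.919 V
V_3 = [(0.003806)(0) - (0.03333)(-0.0004545)]/D = 1.343 V
Power in each resistor, P = (ΔV)²/R:
  P_R1 = (10 - 8.919)²/300 = 0.003894 W
  P_R2 = (8.919 - 0)²/56000 = 0.001421 W
  P_R3 = (8.919 - 1.343)²/2200 = 0.02609 W
  P_R4 = (0 - 1.343)²/390 = 0.004625 W
P_total = P_R1 + P_R2 + P_R3 + P_R4 = 0.03603 W

Final answer: 0.03603 W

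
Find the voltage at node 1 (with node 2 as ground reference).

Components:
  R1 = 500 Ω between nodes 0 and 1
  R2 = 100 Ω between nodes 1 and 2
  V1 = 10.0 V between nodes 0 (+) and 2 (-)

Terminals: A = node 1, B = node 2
Nodal analysis, taking node 2 as the 0 V reference.
Source V1 fixes V_0 = 10 V.
KCL at each unknown node (sum of currents leaving = 0; resistances in Ω):
  Node 1: (V_1 - 10)/500 + (V_1 - 0)/100 = 0
Collecting terms: 0.012 × V_1 = 0.02  =>  V_1 = 1.667 V
The requested potential is V_1 = 1.667 V.

Final answer: V_1 = 1.667 V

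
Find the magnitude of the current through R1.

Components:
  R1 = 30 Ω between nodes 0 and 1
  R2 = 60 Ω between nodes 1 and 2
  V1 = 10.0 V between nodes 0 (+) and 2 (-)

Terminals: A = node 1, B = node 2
Nodal analysis, taking node 2 as the 0 V reference.
Source V1 fixes V_0 = 10 V.
KCL at each unknown node (sum of currents leaving = 0; resistances in Ω):
  Node 1: (V_1 - 10)/30 + (V_1 - 0)/60 = 0
Collecting terms: 0.05 × V_1 = 0.3333  =>  V_1 = 6.667 V
I_R1 = (V_0 - V_1)/R1 = (10 - 6.667)/30 = 0.1111 A
|I_R1| = 0.1111 A

Final answer: |I_R1| = 0.1111 A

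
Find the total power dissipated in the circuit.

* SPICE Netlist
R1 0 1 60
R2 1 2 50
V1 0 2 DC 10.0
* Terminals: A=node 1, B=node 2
Nodal analysis, taking node 2 as the 0 V reference.
Source V1 fixes V_0 = 10 V.
KCL at each unknown node (sum of currents leaving = 0; resistances in Ω):
  Node 1: (V_1 - 10)/60 + (V_1 - 0)/50 = 0
Collecting terms: 0.03667 × V_1 = 0.1667  =>  V_1 = 4.545 V
Power in each resistor, P = (ΔV)²/R:
  P_R1 = (10 - 4.545)²/60 = 0.4959 W
  P_R2 = (4.545 - 0)²/50 = 0.4132 W
P_total = P_R1 + P_R2 = 0.9091 W

Final answer: 0.9091 W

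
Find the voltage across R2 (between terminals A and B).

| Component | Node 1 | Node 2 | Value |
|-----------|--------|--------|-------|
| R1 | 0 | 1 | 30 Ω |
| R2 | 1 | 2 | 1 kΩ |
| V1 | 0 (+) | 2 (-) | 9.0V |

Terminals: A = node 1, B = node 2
R1 and R2 are in series across V1 (node 0 → node 1 → node 2), and the output A–B is taken across R2, so this is a voltage divider.
Series current: I = V1/(R1 + R2) = 9/(30 + 1000) = 9/1030 = 0.008738 A
V_R2 = I × R2 = V1 × R2/(R1 + R2) = 9 × 1000/1030 = 8.738 V

Final answer: 8.738 V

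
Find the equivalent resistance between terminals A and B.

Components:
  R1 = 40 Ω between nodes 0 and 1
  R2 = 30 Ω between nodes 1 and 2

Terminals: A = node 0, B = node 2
Reduce the network between node 0 (A) and node 2 (B) by series/parallel combination:
  Rs1 = R1 + R2 (series, joined only at node 1) = 40 + 30 = 70 Ω
R_eq = 70 Ω

Final answer: 70 Ω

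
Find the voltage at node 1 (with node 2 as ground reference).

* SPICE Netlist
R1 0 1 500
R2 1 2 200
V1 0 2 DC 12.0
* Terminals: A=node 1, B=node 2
Nodal analysis, taking node 2 as the 0 V reference.
Source V1 fixes V_0 = 12 V.
KCL at each unknown node (sum of currents leaving = 0; resistances in Ω):
  Node 1: (V_1 - 12)/500 + (V_1 - 0)/200 = 0
Collecting terms: 0.007 × V_1 = 0.024  =>  V_1 = 3.429 V
The requested potential is V_1 = 3.429 V.

Final answer: V_1 = 3.429 V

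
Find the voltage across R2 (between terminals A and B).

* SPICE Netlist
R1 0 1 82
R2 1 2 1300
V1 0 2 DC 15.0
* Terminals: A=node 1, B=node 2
R1 and R2 are in series across V1 (node 0 → node 1 → node 2), and the output A–B is taken across R2, so this is a voltage divider.
Series current: I = V1/(R1 + R2) = 15/(82 + 1300) = 15/1382 = 0.01085 A
V_R2 = I × R2 = V1 × R2/(R1 + R2) = 15 × 1300/1382 = 14.11 V

Final answer: 14.11 V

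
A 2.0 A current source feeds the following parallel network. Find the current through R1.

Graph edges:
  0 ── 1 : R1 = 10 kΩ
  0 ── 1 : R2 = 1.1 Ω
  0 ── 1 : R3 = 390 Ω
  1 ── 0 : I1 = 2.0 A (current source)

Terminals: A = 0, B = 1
All resistors sit directly between nodes 0 and 1, so they are in parallel and share one voltage V; the full source current 2 A splits among them.
1/R_par = 1/10000 + 1/1.1 + 1/390 = 0.9118 S  =>  R_par = 1.097 Ω
V = I × R_par = 2 × 1.097 = 2.194 V
I_R1 = V/R1 = 2.194/10000 = 0.0002194 A

Final answer: 0.0002194 A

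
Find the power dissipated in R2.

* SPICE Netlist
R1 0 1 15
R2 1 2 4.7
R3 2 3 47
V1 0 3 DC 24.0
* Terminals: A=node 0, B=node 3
Nodal analysis, taking node 3 as the 0 V reference.
Source V1 fixes V_0 = 24 V.
KCL at each unknown node (sum of currents leaving = 0; resistances in Ω):
  Node 1: (V_1 - 24)/15 + (V_1 - V_2)/4.7 = 0
  Node 2: (V_2 - V_1)/4.7 + (V_2 - 0)/47 = 0
Collecting terms (coefficients in siemens):
  0.2794·V_1 - 0.2128·V_2 = 1.6
  0.234·V_2 - 0.2128·V_1 = 0
Determinant D = (0.2794)(0.234) - (-0.2128)(-0.2128) = 0.02013
V_1 = [(1.6)(0.234) - (-0.2128)(0)]/D = 18.6 V
V_2 = [(0.2794)(0) - (1.6)(-0.2128)]/D = 16.91 V
I_R2 = (V_1 - V_2)/R2 = (18.6 - 16.91)/4.7 = 0.3598 A
P_R2 = I_R2² × R2 = (0.3598)² × 4.7 = 0.6085 W

Final answer: 0.6085 W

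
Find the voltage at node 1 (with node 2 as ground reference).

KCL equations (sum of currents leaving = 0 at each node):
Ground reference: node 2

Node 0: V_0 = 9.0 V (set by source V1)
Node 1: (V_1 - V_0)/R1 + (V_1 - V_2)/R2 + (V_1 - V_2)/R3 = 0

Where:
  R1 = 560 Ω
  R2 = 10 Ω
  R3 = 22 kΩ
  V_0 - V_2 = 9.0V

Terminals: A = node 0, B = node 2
Nodal analysis, taking node 2 as the 0 V reference.
Source V1 fixes V_0 = 9 V.
KCL at each unknown node (sum of currents leaving = 0; resistances in Ω):
  Node 1: (V_1 - 9)/560 + (V_1 - 0)/10 + (V_1 - 0)/22000 = 0
Collecting terms: 0.1018 × V_1 = 0.01607  =>  V_1 = 0.1578 V
The requested potential is V_1 = 0.1578 V.

Final answer: V_1 = 0.1578 V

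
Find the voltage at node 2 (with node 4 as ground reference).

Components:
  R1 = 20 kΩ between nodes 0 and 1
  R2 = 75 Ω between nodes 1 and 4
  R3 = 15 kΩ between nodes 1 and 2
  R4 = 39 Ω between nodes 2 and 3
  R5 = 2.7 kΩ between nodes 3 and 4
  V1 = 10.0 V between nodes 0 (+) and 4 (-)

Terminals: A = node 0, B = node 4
Nodal analysis, taking node 4 as the 0 V reference.
Source V1 fixes V_0 = 10 V.
KCL at each unknown node (sum of currents leaving = 0; resistances in Ω):
  Node 1: (V_1 - 10)/20000 + (V_1 - 0)/75 + (V_1 - V_2)/15000 = 0
  Node 2: (V_2 - V_1)/15000 + (V_2 - V_3)/39 = 0
  Node 3: (V_3 - V_2)/39 + (V_3 - 0)/2700 = 0
Collecting terms (coefficients in siemens):
  0.01345·V_1 - 0.00006667·V_2 = 0.0005
  0.02571·V_2 - 0.00006667·V_1 - 0.02564·V_3 = 0
  0.02601·V_3 - 0.02564·V_2 = 0
Solving these 3 simultaneous equations (Gaussian elimination) gives:
  V_1 = 0.0372 V, V_2 = 0.005744 V, V_3 = 0.005663 V
The requested potential is V_2 = 0.005744 V.

Final answer: V_2 = 0.005744 V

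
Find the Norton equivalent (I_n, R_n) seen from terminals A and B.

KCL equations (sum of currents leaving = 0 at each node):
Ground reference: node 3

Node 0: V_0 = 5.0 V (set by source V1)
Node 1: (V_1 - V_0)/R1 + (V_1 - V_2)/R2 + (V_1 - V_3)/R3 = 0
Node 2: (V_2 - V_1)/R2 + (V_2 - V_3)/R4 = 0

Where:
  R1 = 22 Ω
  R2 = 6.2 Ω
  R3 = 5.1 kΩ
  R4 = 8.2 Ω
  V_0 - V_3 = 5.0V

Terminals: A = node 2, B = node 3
Find the Thévenin equivalent first; then I_n = V_th/R_th and R_n = R_th.
Step 1 — V_th is the open-circuit voltage V_A - V_B (nothing connected across the terminals).
Nodal analysis, taking node 3 as the 0 V reference.
Source V1 fixes V_0 = 5 V.
KCL at each unknown node (sum of currents leaving = 0; resistances in Ω):
  Node 1: (V_1 - 5)/22 + (V_1 - V_2)/6.2 + (V_1 - 0)/5100 = 0
  Node 2: (V_2 - V_1)/6.2 + (V_2 - 0)/8.2 = 0
Collecting terms (coefficients in siemens):
  0.2069·V_1 - 0.1613·V_2 = 0.2273
  0.2832·V_2 - 0.1613·V_1 = 0
Determinant D = (0.2069)(0.2832) - (-0.1613)(-0.1613) = 0.0326
V_1 = [(0.2273)(0.2832) - (-0.1613)(0)]/D = 1.975 V
V_2 = [(0.2069)(0) - (0.2273)(-0.1613)]/D = 1.124 V
V_th = V_2 - V_3 = 1.124 - 0 = 1.124 V
Step 2 — R_th: zero the source — replace V1 by a short circuit (node 3 merges into node 0) — and find the resistance seen between A (node 2) and B (node 0).
Reduce the network between node 2 (A) and node 0 (B) by series/parallel combination:
  Rp1 = R1 ‖ R3 (parallel, both between nodes 0 and 1) = 1/(1/22 + 1/5100) = 21.91 Ω
  Rs1 = R2 + Rp1 (series, joined only at node 1) = 6.2 + 21.91 = 28.11 Ω
  Rp2 = R4 ‖ Rs1 (parallel, both between nodes 0 and 2) = 1/(1/8.2 + 1/28.11) = 6.348 Ω
R_th = 6.348 Ω
I_n = V_th/R_th = 1.124/6.348 = 0.1771 A, and R_n = R_th = 6.348 Ω

Final answer: I_n = 0.1771 A, R_n = 6.348 Ω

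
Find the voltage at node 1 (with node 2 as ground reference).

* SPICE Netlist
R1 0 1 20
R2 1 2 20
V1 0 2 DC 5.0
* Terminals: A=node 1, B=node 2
Nodal analysis, taking node 2 as the 0 V reference.
Source V1 fixes V_0 = 5 V.
KCL at each unknown node (sum of currents leaving = 0; resistances in Ω):
  Node 1: (V_1 - 5)/20 + (V_1 - 0)/20 = 0
Collecting terms: 0.1 × V_1 = 0.25  =>  V_1 = 2.5 V
The requested potential is V_1 = 2.5 V.

Final answer: V_1 = 2.5 V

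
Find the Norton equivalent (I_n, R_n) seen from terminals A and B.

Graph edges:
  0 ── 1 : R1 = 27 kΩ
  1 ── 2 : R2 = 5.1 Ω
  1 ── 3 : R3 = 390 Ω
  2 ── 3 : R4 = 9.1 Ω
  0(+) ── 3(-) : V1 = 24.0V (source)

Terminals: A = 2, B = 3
Find the Thévenin equivalent first; then I_n = V_th/R_th and R_n = R_th.
Step 1 — V_th is the open-circuit voltage V_A - V_B (nothing connected across the terminals).
Nodal analysis, taking node 3 as the 0 V reference.
Source V1 fixes V_0 = 24 V.
KCL at each unknown node (sum of currents leaving = 0; resistances in Ω):
  Node 1: (V_1 - 24)/27000 + (V_1 - V_2)/5.1 + (V_1 - 0)/390 = 0
  Node 2: (V_2 - V_1)/5.1 + (V_2 - 0)/9.1 = 0
Collecting terms (coefficients in siemens):
  0.1987·V_1 - 0.1961·V_2 = 0.0008889
  0.306·V_2 - 0.1961·V_1 = 0
Determinant D = (0.1987)(0.306) - (-0.1961)(-0.1961) = 0.02234
V_1 = [(0.0008889)(0.306) - (-0.1961)(0)]/D = 0.01217 V
V_2 = [(0.1987)(0) - (0.0008889)(-0.1961)]/D = 0.007801 V
V_th = V_2 - V_3 = 0.007801 - 0 = 0.007801 V
Step 2 — R_th: zero the source — replace V1 by a short circuit (node 3 merges into node 0) — and find the resistance seen between A (node 2) and B (node 0).
Reduce the network between node 2 (A) and node 0 (B) by series/parallel combination:
  Rp1 = R1 ‖ R3 (parallel, both between nodes 0 and 1) = 1/(1/27000 + 1/390) = 384.4 Ω
  Rs1 = R2 + Rp1 (series, joined only at node 1) = 5.1 + 384.4 = 389.5 Ω
  Rp2 = R4 ‖ Rs1 (parallel, both between nodes 0 and 2) = 1/(1/9.1 + 1/389.5) = 8.892 Ω
R_th = 8.892 Ω
I_n = V_th/R_th = 0.007801/8.892 = 0.0008773 A, and R_n = R_th = 8.892 Ω

Final answer: I_n = 0.0008773 A, R_n = 8.892 Ω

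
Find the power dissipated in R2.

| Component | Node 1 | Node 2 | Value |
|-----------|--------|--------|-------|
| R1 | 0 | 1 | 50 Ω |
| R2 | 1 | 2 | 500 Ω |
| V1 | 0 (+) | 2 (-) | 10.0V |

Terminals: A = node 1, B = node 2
Nodal analysis, taking node 2 as the 0 V reference.
Source V1 fixes V_0 = 10 V.
KCL at each unknown node (sum of currents leaving = 0; resistances in Ω):
  Node 1: (V_1 - 10)/50 + (V_1 - 0)/500 = 0
Collecting terms: 0.022 × V_1 = 0.2  =>  V_1 = 9.091 V
I_R2 = (V_1 - V_2)/R2 = (9.091 - 0)/500 = 0.01818 A
P_R2 = I_R2² × R2 = (0.01818)² × 500 = 0.1653 W

Final answer: 0.1653 W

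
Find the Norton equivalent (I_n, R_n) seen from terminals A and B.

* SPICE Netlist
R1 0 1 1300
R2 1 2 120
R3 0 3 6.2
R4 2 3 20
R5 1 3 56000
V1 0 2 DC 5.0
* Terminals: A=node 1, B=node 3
Find the Thévenin equivalent first; then I_n = V_th/R_th and R_n = R_th.
Step 1 — V_th is the open-circuit voltage V_A - V_B (nothing connected across the terminals).
Nodal analysis, taking node 2 as the 0 V reference.
Source V1 fixes V_0 = 5 V.
KCL at each unknown node (sum of currents leaving = 0; resistances in Ω):
  Node 1: (V_1 - 5)/1300 + (V_1 - 0)/120 + (V_1 - V_3)/56000 = 0
  Node 3: (V_3 - 5)/6.2 + (V_3 - 0)/20 + (V_3 - V_1)/56000 = 0
Collecting terms (coefficients in siemens):
  0.00912·V_1 - 0.00001786·V_3 = 0.003846
  0.2113·V_3 - 0.00001786·V_1 = 0.8065
Determinant D = (0.00912)(0.2113) - (-0.00001786)(-0.00001786) = 0.001927
V_1 = [(0.003846)(0.2113) - (-0.00001786)(0.8065)]/D = 0.4292 V
V_3 = [(0.00912)(0.8065) - (0.003846)(-0.00001786)]/D = 3.817 V
V_th = V_1 - V_3 = 0.4292 - 3.817 = -3.387 V
Step 2 — R_th: zero the source — replace V1 by a short circuit (node 2 merges into node 0) — and find the resistance seen between A (node 1) and B (node 3).
Reduce the network between node 1 (A) and node 3 (B) by series/parallel combination:
  Rp1 = R1 ‖ R2 (parallel, both between nodes 0 and 1) = 1/(1/1300 + 1/120) = 109.9 Ω
  Rp2 = R3 ‖ R4 (parallel, both between nodes 0 and 3) = 1/(1/6.2 + 1/20) = 4.733 Ω
  Rs1 = Rp1 + Rp2 (series, joined only at node 0) = 109.9 + 4.733 = 114.6 Ω
  Rp3 = R5 ‖ Rs1 (parallel, both between nodes 1 and 3) = 1/(1/56000 + 1/114.6) = 114.4 Ω
R_th = 114.4 Ω
I_n = V_th/R_th = -3.387/114.4 = -0.02962 A, and R_n = R_th = 114.4 Ω

Final answer: I_n = -0.02962 A, R_n = 114.4 Ω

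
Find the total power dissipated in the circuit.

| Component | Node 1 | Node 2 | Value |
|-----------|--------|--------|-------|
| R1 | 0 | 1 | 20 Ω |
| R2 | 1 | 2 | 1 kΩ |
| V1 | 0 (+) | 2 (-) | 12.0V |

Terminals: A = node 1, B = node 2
Nodal analysis, taking node 2 as the 0 V reference.
Source V1 fixes V_0 = 12 V.
KCL at each unknown node (sum of currents leaving = 0; resistances in Ω):
  Node 1: (V_1 - 12)/20 + (V_1 - 0)/1000 = 0
Collecting terms: 0.051 × V_1 = 0.6  =>  V_1 = 11.76 V
Power in each resistor, P = (ΔV)²/R:
  P_R1 = (12 - 11.76)²/20 = 0.002768 W
  P_R2 = (11.76 - 0)²/1000 = 0.1384 W
P_total = P_R1 + P_R2 = 0.1412 W

Final answer: 0.1412 W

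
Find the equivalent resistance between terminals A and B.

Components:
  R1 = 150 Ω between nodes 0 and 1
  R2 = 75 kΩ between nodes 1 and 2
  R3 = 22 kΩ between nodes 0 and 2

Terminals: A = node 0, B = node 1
Reduce the network between node 0 (A) and node 1 (B) by series/parallel combination:
  Rs1 = R3 + R2 (series, joined only at node 2) = 22000 + 75000 = 97000 Ω
  Rp1 = R1 ‖ Rs1 (parallel, both between nodes 0 and 1) = 1/(1/150 + 1/97000) = 149.8 Ω
R_eq = 149.8 Ω

Final answer: 149.8 Ω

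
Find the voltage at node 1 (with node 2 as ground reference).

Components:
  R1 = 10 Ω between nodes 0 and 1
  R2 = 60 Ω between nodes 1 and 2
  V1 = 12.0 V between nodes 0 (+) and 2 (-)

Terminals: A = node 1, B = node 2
Nodal analysis, taking node 2 as the 0 V reference.
Source V1 fixes V_0 = 12 V.
KCL at each unknown node (sum of currents leaving = 0; resistances in Ω):
  Node 1: (V_1 - 12)/10 + (V_1 - 0)/60 = 0
Collecting terms: 0.1167 × V_1 = 1.2  =>  V_1 = 10.29 V
The requested potential is V_1 = 10.29 V.

Final answer: V_1 = 10.29 V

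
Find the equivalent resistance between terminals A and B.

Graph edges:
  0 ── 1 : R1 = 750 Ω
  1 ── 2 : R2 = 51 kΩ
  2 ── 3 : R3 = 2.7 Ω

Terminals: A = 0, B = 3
Reduce the network between node 0 (A) and node 3 (B) by series/parallel combination:
  Rs1 = R1 + R2 (series, joined only at node 1) = 750 + 51000 = 51750 Ω
  Rs2 = R3 + Rs1 (series, joined only at node 2) = 2.7 + 51750 = 51750 Ω
R_eq = 51.75 kΩ

Final answer: 51.75 kΩ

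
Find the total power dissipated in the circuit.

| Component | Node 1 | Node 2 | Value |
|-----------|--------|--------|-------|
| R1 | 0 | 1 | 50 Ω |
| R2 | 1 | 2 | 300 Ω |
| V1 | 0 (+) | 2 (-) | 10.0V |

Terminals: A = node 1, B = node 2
Nodal analysis, taking node 2 as the 0 V reference.
Source V1 fixes V_0 = 10 V.
KCL at each unknown node (sum of currents leaving = 0; resistances in Ω):
  Node 1: (V_1 - 10)/50 + (V_1 - 0)/300 = 0
Collecting terms: 0.02333 × V_1 = 0.2  =>  V_1 = 8.571 V
Power in each resistor, P = (ΔV)²/R:
  P_R1 = (10 - 8.571)²/50 = 0.04082 W
  P_R2 = (8.571 - 0)²/300 = 0.2449 W
P_total = P_R1 + P_R2 = 0.2857 W

Final answer: 0.2857 W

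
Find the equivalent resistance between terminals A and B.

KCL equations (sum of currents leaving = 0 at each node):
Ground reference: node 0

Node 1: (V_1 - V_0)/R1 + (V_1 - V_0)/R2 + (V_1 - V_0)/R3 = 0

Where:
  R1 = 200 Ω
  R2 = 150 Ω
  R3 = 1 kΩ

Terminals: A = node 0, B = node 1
Reduce the network between node 0 (A) and node 1 (B) by series/parallel combination:
  Rp1 = R1 ‖ R2 ‖ R3 (parallel, all between nodes 0 and 1) = 1/(1/200 + 1/150 + 1/1000) = 78.95 Ω
R_eq = 78.95 Ω

Final answer: 78.95 Ω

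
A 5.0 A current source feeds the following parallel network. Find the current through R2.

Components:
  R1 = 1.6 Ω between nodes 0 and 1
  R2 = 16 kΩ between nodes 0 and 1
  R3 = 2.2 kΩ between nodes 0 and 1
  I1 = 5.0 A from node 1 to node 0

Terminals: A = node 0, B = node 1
All resistors sit directly between nodes 0 and 1, so they are in parallel and share one voltage V; the full source current 5 A splits among them.
1/R_par = 1/1.6 + 1/16000 + 1/2200 = 0.6255 S  =>  R_par = 1.599 Ω
V = I × R_par = 5 × 1.599 = 7.993 V
I_R2 = V/R2 = 7.993/16000 = 0.0004996 A

Final answer: 0.0004996 A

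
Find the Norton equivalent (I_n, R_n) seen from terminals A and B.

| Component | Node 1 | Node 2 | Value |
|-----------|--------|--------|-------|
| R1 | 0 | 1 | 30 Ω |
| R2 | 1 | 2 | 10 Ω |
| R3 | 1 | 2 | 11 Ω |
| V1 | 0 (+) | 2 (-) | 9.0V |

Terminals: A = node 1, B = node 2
Find the Thévenin equivalent first; then I_n = V_th/R_th and R_n = R_th.
Step 1 — V_th is the open-circuit voltage V_A - V_B (nothing connected across the terminals).
Nodal analysis, taking node 2 as the 0 V reference.
Source V1 fixes V_0 = 9 V.
KCL at each unknown node (sum of currents leaving = 0; resistances in Ω):
  Node 1: (V_1 - 9)/30 + (V_1 - 0)/10 + (V_1 - 0)/11 = 0
Collecting terms: 0.2242 × V_1 = 0.3  =>  V_1 = 1.338 V
V_th = V_1 - V_2 = 1.338 - 0 = 1.338 V
Step 2 — R_th: zero the source — replace V1 by a short circuit (node 2 merges into node 0) — and find the resistance seen between A (node 1) and B (node 0).
Reduce the network between node 1 (A) and node 0 (B) by series/parallel combination:
  Rp1 = R1 ‖ R2 ‖ R3 (parallel, all between nodes 0 and 1) = 1/(1/30 + 1/10 + 1/11) = 4.459 Ω
R_th = 4.459 Ω
I_n = V_th/R_th = 1.338/4.459 = 0.3 A, and R_n = R_th = 4.459 Ω

Final answer: I_n = 0.3 A, R_n = 4.459 Ω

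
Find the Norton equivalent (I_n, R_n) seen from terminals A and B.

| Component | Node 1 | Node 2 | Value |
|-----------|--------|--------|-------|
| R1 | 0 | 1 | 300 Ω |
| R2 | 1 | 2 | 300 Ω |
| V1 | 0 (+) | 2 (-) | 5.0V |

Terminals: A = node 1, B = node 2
Find the Thévenin equivalent first; then I_n = V_th/R_th and R_n = R_th.
Step 1 — V_th is the open-circuit voltage V_A - V_B (nothing connected across the terminals).
Nodal analysis, taking node 2 as the 0 V reference.
Source V1 fixes V_0 = 5 V.
KCL at each unknown node (sum of currents leaving = 0; resistances in Ω):
  Node 1: (V_1 - 5)/300 + (V_1 - 0)/300 = 0
Collecting terms: 0.006667 × V_1 = 0.01667  =>  V_1 = 2.5 V
V_th = V_1 - V_2 = 2.5 - 0 = 2.5 V
Step 2 — R_th: zero the source — replace V1 by a short circuit (node 2 merges into node 0) — and find the resistance seen between A (node 1) and B (node 0).
Reduce the network between node 1 (A) and node 0 (B) by series/parallel combination:
  Rp1 = R1 ‖ R2 (parallel, both between nodes 0 and 1) = 1/(1/300 + 1/300) = 150 Ω
R_th = 150 Ω
I_n = V_th/R_th = 2.5/150 = 0.01667 A, and R_n = R_th = 150 Ω

Final answer: I_n = 0.01667 A, R_n = 150 Ω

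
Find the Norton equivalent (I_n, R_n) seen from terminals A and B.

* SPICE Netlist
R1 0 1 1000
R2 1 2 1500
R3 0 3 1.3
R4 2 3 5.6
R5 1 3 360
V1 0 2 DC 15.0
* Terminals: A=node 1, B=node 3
Find the Thévenin equivalent first; then I_n = V_th/R_th and R_n = R_th.
Step 1 — V_th is the open-circuit voltage V_A - V_B (nothing connected across the terminals).
Nodal analysis, taking node 2 as the 0 V reference.
Source V1 fixes V_0 = 15 V.
KCL at each unknown node (sum of currents leaving = 0; resistances in Ω):
  Node 1: (V_1 - 15)/1000 + (V_1 - 0)/1500 + (V_1 - V_3)/360 = 0
  Node 3: (V_3 - 15)/1.3 + (V_3 - 0)/5.6 + (V_3 - V_1)/360 = 0
Collecting terms (coefficients in siemens):
  0.004444·V_1 - 0.002778·V_3 = 0.015
  0.9506·V_3 - 0.002778·V_1 = 11.54
Determinant D = (0.004444)(0.9506) - (-0.002778)(-0.002778) = 0.004217
V_1 = [(0.015)(0.9506) - (-0.002778)(11.54)]/D = 10.98 V
V_3 = [(0.004444)(11.54) - (0.015)(-0.002778)]/D = 12.17 V
V_th = V_1 - V_3 = 10.98 - 12.17 = -1.189 V
Step 2 — R_th: zero the source — replace V1 by a short circuit (node 2 merges into node 0) — and find the resistance seen between A (node 1) and B (node 3).
Reduce the network between node 1 (A) and node 3 (B) by series/parallel combination:
  Rp1 = R1 ‖ R2 (parallel, both between nodes 0 and 1) = 1/(1/1000 + 1/1500) = 600 Ω
  Rp2 = R3 ‖ R4 (parallel, both between nodes 0 and 3) = 1/(1/1.3 + 1/5.6) = 1.055 Ω
  Rs1 = Rp1 + Rp2 (series, joined only at node 0) = 600 + 1.055 = 601.1 Ω
  Rp3 = R5 ‖ Rs1 (parallel, both between nodes 1 and 3) = 1/(1/360 + 1/601.1) = 225.1 Ω
R_th = 225.1 Ω
I_n = V_th/R_th = -1.189/225.1 = -0.005281 A, and R_n = R_th = 225.1 Ω

Final answer: I_n = -0.005281 A, R_n = 225.1 Ω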